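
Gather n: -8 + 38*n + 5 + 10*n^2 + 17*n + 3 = 10*n^2 + 55*n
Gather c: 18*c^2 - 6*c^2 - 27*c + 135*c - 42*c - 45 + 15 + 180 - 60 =12*c^2 + 66*c + 90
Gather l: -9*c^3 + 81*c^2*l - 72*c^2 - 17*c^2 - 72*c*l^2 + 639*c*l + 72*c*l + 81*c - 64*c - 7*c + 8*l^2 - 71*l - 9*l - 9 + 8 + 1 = -9*c^3 - 89*c^2 + 10*c + l^2*(8 - 72*c) + l*(81*c^2 + 711*c - 80)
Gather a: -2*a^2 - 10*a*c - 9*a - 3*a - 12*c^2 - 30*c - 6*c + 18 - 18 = -2*a^2 + a*(-10*c - 12) - 12*c^2 - 36*c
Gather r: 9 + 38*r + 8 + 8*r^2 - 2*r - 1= 8*r^2 + 36*r + 16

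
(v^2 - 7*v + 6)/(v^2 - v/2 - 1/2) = 2*(v - 6)/(2*v + 1)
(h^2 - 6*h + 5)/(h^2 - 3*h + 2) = (h - 5)/(h - 2)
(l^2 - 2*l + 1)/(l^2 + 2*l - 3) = (l - 1)/(l + 3)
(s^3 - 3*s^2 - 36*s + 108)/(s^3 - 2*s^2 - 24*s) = (s^2 + 3*s - 18)/(s*(s + 4))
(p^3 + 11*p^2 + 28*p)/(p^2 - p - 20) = p*(p + 7)/(p - 5)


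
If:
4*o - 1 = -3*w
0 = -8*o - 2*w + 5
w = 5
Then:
No Solution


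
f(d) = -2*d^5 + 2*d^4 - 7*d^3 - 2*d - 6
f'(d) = -10*d^4 + 8*d^3 - 21*d^2 - 2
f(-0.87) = 2.49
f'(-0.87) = -28.89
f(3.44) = -981.20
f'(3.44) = -1325.19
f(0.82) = -11.34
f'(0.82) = -16.23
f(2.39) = -197.05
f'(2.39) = -339.02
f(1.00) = -15.00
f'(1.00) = -25.00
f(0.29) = -6.74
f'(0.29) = -3.64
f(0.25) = -6.60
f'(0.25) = -3.23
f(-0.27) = -5.31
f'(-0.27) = -3.74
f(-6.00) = 19662.00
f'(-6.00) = -15446.00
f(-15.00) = 1643649.00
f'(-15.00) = -537977.00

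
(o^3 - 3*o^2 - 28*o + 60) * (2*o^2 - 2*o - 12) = 2*o^5 - 8*o^4 - 62*o^3 + 212*o^2 + 216*o - 720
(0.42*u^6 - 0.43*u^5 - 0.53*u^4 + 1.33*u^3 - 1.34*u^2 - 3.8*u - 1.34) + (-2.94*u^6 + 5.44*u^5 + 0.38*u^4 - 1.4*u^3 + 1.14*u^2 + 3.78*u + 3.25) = -2.52*u^6 + 5.01*u^5 - 0.15*u^4 - 0.0699999999999998*u^3 - 0.2*u^2 - 0.02*u + 1.91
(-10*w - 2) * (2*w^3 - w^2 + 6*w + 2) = -20*w^4 + 6*w^3 - 58*w^2 - 32*w - 4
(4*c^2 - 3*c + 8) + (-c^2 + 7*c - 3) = 3*c^2 + 4*c + 5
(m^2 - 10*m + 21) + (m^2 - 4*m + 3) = 2*m^2 - 14*m + 24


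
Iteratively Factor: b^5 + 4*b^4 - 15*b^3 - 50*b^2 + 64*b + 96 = (b - 2)*(b^4 + 6*b^3 - 3*b^2 - 56*b - 48) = (b - 3)*(b - 2)*(b^3 + 9*b^2 + 24*b + 16) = (b - 3)*(b - 2)*(b + 1)*(b^2 + 8*b + 16) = (b - 3)*(b - 2)*(b + 1)*(b + 4)*(b + 4)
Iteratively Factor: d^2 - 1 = (d + 1)*(d - 1)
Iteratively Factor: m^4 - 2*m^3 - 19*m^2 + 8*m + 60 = (m - 5)*(m^3 + 3*m^2 - 4*m - 12) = (m - 5)*(m + 3)*(m^2 - 4) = (m - 5)*(m + 2)*(m + 3)*(m - 2)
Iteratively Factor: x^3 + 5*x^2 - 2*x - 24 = (x - 2)*(x^2 + 7*x + 12) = (x - 2)*(x + 3)*(x + 4)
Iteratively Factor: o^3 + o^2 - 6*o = (o)*(o^2 + o - 6) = o*(o - 2)*(o + 3)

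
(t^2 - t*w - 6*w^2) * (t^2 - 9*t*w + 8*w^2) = t^4 - 10*t^3*w + 11*t^2*w^2 + 46*t*w^3 - 48*w^4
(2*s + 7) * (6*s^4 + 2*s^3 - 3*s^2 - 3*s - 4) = 12*s^5 + 46*s^4 + 8*s^3 - 27*s^2 - 29*s - 28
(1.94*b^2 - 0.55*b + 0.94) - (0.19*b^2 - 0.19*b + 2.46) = 1.75*b^2 - 0.36*b - 1.52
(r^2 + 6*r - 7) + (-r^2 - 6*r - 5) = -12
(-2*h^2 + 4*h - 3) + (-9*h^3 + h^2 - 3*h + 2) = -9*h^3 - h^2 + h - 1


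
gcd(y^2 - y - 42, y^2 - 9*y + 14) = y - 7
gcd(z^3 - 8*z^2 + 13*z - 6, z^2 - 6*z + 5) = z - 1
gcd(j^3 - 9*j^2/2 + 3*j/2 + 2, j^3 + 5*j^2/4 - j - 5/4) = j - 1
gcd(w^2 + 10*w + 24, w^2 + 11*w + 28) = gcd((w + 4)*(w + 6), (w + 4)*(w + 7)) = w + 4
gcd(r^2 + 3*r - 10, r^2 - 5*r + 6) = r - 2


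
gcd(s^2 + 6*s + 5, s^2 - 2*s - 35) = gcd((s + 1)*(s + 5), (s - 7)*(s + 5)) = s + 5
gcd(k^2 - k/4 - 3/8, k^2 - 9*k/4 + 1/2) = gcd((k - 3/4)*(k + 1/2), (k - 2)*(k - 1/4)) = 1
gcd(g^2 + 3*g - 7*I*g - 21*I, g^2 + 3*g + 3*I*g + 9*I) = g + 3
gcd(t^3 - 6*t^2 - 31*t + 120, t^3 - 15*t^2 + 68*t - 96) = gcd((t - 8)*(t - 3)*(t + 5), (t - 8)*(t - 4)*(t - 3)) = t^2 - 11*t + 24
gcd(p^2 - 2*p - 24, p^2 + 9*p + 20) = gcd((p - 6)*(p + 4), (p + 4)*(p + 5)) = p + 4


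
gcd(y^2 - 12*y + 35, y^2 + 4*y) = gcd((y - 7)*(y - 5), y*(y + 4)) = 1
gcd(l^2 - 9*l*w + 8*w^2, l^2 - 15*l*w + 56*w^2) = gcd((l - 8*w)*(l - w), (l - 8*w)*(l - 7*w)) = -l + 8*w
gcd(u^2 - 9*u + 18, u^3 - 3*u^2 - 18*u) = u - 6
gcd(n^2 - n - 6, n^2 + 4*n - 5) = 1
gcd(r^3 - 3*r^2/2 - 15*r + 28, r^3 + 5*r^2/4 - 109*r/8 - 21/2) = r^2 + r/2 - 14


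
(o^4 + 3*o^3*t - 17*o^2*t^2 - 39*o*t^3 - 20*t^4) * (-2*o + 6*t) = -2*o^5 + 52*o^3*t^2 - 24*o^2*t^3 - 194*o*t^4 - 120*t^5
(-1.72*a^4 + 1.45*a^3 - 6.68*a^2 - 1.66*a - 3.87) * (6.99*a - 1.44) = -12.0228*a^5 + 12.6123*a^4 - 48.7812*a^3 - 1.9842*a^2 - 24.6609*a + 5.5728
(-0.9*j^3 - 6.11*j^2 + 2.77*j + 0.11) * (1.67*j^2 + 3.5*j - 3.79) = -1.503*j^5 - 13.3537*j^4 - 13.3481*j^3 + 33.0356*j^2 - 10.1133*j - 0.4169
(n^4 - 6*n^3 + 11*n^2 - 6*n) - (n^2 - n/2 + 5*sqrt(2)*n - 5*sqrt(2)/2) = n^4 - 6*n^3 + 10*n^2 - 5*sqrt(2)*n - 11*n/2 + 5*sqrt(2)/2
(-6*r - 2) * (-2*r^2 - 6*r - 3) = 12*r^3 + 40*r^2 + 30*r + 6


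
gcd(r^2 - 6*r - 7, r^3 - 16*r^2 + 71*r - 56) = r - 7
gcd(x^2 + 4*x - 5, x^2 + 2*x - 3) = x - 1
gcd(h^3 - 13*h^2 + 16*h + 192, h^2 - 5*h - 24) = h^2 - 5*h - 24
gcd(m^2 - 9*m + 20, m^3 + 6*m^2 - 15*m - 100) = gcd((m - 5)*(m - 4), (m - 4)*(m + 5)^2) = m - 4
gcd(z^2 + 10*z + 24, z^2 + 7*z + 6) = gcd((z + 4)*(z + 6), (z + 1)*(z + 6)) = z + 6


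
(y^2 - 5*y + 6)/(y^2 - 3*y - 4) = (-y^2 + 5*y - 6)/(-y^2 + 3*y + 4)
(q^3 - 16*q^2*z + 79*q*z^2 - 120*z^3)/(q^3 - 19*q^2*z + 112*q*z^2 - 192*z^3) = (-q + 5*z)/(-q + 8*z)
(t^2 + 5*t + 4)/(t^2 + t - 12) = (t + 1)/(t - 3)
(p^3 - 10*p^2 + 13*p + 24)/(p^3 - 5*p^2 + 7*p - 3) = (p^2 - 7*p - 8)/(p^2 - 2*p + 1)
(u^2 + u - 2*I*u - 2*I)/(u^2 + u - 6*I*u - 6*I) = (u - 2*I)/(u - 6*I)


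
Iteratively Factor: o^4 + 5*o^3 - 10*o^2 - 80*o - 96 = (o + 4)*(o^3 + o^2 - 14*o - 24) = (o + 2)*(o + 4)*(o^2 - o - 12) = (o + 2)*(o + 3)*(o + 4)*(o - 4)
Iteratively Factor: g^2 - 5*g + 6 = (g - 2)*(g - 3)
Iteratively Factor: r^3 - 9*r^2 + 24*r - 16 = (r - 4)*(r^2 - 5*r + 4) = (r - 4)*(r - 1)*(r - 4)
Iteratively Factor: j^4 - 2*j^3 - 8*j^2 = (j - 4)*(j^3 + 2*j^2) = j*(j - 4)*(j^2 + 2*j) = j*(j - 4)*(j + 2)*(j)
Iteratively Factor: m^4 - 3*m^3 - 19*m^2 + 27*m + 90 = (m - 5)*(m^3 + 2*m^2 - 9*m - 18) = (m - 5)*(m + 3)*(m^2 - m - 6) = (m - 5)*(m - 3)*(m + 3)*(m + 2)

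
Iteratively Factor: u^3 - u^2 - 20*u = (u + 4)*(u^2 - 5*u) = (u - 5)*(u + 4)*(u)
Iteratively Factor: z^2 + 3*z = (z)*(z + 3)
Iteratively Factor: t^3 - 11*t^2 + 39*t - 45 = (t - 3)*(t^2 - 8*t + 15) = (t - 5)*(t - 3)*(t - 3)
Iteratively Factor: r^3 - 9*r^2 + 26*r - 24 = (r - 3)*(r^2 - 6*r + 8) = (r - 3)*(r - 2)*(r - 4)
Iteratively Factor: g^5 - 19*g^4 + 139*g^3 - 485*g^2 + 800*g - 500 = (g - 5)*(g^4 - 14*g^3 + 69*g^2 - 140*g + 100) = (g - 5)^2*(g^3 - 9*g^2 + 24*g - 20) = (g - 5)^2*(g - 2)*(g^2 - 7*g + 10) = (g - 5)^2*(g - 2)^2*(g - 5)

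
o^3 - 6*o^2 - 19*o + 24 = (o - 8)*(o - 1)*(o + 3)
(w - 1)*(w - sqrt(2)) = w^2 - sqrt(2)*w - w + sqrt(2)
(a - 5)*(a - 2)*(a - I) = a^3 - 7*a^2 - I*a^2 + 10*a + 7*I*a - 10*I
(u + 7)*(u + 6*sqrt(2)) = u^2 + 7*u + 6*sqrt(2)*u + 42*sqrt(2)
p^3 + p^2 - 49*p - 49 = (p - 7)*(p + 1)*(p + 7)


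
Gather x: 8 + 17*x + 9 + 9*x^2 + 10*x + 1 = 9*x^2 + 27*x + 18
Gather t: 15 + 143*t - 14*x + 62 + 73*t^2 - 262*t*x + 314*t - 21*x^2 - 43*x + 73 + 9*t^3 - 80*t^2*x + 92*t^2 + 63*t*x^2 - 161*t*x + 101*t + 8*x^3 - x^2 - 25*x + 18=9*t^3 + t^2*(165 - 80*x) + t*(63*x^2 - 423*x + 558) + 8*x^3 - 22*x^2 - 82*x + 168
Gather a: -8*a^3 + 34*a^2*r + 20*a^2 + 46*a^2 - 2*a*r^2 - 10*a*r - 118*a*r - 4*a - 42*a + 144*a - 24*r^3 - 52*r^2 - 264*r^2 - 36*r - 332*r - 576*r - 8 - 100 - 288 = -8*a^3 + a^2*(34*r + 66) + a*(-2*r^2 - 128*r + 98) - 24*r^3 - 316*r^2 - 944*r - 396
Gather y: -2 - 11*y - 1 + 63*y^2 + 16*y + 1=63*y^2 + 5*y - 2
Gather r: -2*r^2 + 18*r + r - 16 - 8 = -2*r^2 + 19*r - 24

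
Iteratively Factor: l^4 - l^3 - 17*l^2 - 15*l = (l + 3)*(l^3 - 4*l^2 - 5*l) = l*(l + 3)*(l^2 - 4*l - 5) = l*(l - 5)*(l + 3)*(l + 1)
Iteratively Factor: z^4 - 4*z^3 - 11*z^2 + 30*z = (z - 2)*(z^3 - 2*z^2 - 15*z) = (z - 5)*(z - 2)*(z^2 + 3*z) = z*(z - 5)*(z - 2)*(z + 3)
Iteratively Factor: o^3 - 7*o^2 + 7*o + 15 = (o - 3)*(o^2 - 4*o - 5) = (o - 3)*(o + 1)*(o - 5)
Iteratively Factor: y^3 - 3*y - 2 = (y - 2)*(y^2 + 2*y + 1) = (y - 2)*(y + 1)*(y + 1)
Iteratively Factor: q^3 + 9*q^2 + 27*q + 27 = (q + 3)*(q^2 + 6*q + 9) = (q + 3)^2*(q + 3)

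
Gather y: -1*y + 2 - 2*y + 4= 6 - 3*y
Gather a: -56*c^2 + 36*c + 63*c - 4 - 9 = -56*c^2 + 99*c - 13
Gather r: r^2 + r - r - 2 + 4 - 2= r^2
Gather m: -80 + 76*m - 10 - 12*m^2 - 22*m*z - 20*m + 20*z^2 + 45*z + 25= -12*m^2 + m*(56 - 22*z) + 20*z^2 + 45*z - 65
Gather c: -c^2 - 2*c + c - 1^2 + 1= -c^2 - c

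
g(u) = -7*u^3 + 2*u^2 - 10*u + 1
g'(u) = -21*u^2 + 4*u - 10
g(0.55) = -5.06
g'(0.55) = -14.15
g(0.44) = -3.61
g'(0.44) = -12.31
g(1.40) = -28.29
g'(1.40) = -45.56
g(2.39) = -107.04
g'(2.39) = -120.39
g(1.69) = -43.98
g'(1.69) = -63.22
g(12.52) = -13548.30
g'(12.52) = -3251.68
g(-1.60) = 50.79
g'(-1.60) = -70.16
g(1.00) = -14.00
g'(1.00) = -27.00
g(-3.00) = 238.00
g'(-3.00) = -211.00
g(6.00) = -1499.00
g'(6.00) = -742.00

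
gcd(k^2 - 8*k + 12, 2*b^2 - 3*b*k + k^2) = 1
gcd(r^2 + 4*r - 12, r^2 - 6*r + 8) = r - 2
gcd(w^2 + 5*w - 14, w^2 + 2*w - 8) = w - 2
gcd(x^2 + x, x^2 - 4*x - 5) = x + 1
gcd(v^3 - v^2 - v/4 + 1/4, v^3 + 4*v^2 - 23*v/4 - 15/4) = v + 1/2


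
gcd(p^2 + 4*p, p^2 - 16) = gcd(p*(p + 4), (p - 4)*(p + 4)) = p + 4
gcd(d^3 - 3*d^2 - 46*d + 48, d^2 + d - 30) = d + 6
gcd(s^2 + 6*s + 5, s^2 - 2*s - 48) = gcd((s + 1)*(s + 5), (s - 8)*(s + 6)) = 1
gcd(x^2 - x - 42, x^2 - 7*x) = x - 7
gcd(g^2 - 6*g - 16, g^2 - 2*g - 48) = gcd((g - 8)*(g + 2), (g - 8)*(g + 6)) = g - 8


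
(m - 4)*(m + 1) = m^2 - 3*m - 4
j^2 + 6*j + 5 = (j + 1)*(j + 5)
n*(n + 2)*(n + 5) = n^3 + 7*n^2 + 10*n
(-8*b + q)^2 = 64*b^2 - 16*b*q + q^2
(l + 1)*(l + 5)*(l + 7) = l^3 + 13*l^2 + 47*l + 35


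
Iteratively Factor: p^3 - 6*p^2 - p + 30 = (p + 2)*(p^2 - 8*p + 15) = (p - 3)*(p + 2)*(p - 5)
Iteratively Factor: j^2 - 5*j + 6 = (j - 2)*(j - 3)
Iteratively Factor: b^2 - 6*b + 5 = (b - 1)*(b - 5)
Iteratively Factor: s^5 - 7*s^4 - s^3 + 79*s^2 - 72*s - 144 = (s - 3)*(s^4 - 4*s^3 - 13*s^2 + 40*s + 48) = (s - 4)*(s - 3)*(s^3 - 13*s - 12) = (s - 4)*(s - 3)*(s + 1)*(s^2 - s - 12) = (s - 4)^2*(s - 3)*(s + 1)*(s + 3)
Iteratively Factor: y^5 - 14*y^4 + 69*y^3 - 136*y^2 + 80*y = (y - 5)*(y^4 - 9*y^3 + 24*y^2 - 16*y) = (y - 5)*(y - 4)*(y^3 - 5*y^2 + 4*y) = (y - 5)*(y - 4)^2*(y^2 - y) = y*(y - 5)*(y - 4)^2*(y - 1)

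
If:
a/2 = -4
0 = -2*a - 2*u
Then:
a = -8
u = 8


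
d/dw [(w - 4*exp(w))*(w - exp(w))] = -5*w*exp(w) + 2*w + 8*exp(2*w) - 5*exp(w)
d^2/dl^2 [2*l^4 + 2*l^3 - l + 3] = 12*l*(2*l + 1)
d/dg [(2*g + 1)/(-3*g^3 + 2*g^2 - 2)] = (-6*g^3 + 4*g^2 + g*(2*g + 1)*(9*g - 4) - 4)/(3*g^3 - 2*g^2 + 2)^2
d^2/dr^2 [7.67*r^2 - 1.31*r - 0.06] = 15.3400000000000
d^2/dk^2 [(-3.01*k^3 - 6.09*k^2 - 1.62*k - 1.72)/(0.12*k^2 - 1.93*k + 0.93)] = (-8.88178419700125e-16*k^4 - 24.61961*k^3 + 36.34515*k^2 - 12.14523*k - 28.77971)/(0.001728*k^6 - 0.083376*k^5 + 1.38114*k^4 - 8.481385*k^3 + 10.703835*k^2 - 5.007771*k + 0.804357)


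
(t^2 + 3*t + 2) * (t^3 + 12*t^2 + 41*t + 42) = t^5 + 15*t^4 + 79*t^3 + 189*t^2 + 208*t + 84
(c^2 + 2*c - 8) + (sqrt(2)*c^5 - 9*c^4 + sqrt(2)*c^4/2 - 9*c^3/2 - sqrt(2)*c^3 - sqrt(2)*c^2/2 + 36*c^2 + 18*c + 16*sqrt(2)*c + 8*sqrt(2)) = sqrt(2)*c^5 - 9*c^4 + sqrt(2)*c^4/2 - 9*c^3/2 - sqrt(2)*c^3 - sqrt(2)*c^2/2 + 37*c^2 + 20*c + 16*sqrt(2)*c - 8 + 8*sqrt(2)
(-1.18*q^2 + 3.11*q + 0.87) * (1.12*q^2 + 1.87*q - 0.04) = -1.3216*q^4 + 1.2766*q^3 + 6.8373*q^2 + 1.5025*q - 0.0348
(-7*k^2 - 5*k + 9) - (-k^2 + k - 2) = -6*k^2 - 6*k + 11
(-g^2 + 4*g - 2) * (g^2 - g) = -g^4 + 5*g^3 - 6*g^2 + 2*g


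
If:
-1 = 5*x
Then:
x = -1/5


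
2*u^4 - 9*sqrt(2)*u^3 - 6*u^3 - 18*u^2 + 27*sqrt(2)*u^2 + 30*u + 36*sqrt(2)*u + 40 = (u - 4)*(u - 5*sqrt(2))*(sqrt(2)*u + 1)*(sqrt(2)*u + sqrt(2))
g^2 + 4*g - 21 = (g - 3)*(g + 7)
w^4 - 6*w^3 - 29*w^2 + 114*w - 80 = (w - 8)*(w - 2)*(w - 1)*(w + 5)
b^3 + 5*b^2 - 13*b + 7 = (b - 1)^2*(b + 7)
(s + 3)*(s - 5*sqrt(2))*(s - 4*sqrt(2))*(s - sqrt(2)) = s^4 - 10*sqrt(2)*s^3 + 3*s^3 - 30*sqrt(2)*s^2 + 58*s^2 - 40*sqrt(2)*s + 174*s - 120*sqrt(2)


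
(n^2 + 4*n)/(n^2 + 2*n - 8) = n/(n - 2)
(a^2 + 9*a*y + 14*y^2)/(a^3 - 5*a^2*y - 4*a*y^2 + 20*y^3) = (a + 7*y)/(a^2 - 7*a*y + 10*y^2)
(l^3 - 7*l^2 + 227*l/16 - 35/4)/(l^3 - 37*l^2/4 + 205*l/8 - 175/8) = (4*l^2 - 21*l + 20)/(2*(2*l^2 - 15*l + 25))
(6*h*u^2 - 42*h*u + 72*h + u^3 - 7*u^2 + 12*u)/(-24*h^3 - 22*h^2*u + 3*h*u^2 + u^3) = (u^2 - 7*u + 12)/(-4*h^2 - 3*h*u + u^2)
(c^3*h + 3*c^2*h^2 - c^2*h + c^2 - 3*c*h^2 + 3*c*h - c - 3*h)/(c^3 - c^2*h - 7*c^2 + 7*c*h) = (c^3*h + 3*c^2*h^2 - c^2*h + c^2 - 3*c*h^2 + 3*c*h - c - 3*h)/(c*(c^2 - c*h - 7*c + 7*h))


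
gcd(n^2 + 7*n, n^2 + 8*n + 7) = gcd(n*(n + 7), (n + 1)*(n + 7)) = n + 7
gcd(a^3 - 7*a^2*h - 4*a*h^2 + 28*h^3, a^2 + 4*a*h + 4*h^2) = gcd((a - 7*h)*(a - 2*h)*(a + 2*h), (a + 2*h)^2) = a + 2*h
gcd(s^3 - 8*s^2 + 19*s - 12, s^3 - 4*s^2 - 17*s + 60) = s - 3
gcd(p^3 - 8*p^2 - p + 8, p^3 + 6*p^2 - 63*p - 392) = p - 8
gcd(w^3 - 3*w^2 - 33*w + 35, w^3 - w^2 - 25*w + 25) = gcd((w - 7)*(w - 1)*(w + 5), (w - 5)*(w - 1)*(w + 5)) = w^2 + 4*w - 5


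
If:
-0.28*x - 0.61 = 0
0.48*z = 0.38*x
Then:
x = -2.18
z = -1.72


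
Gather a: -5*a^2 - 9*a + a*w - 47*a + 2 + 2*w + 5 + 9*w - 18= -5*a^2 + a*(w - 56) + 11*w - 11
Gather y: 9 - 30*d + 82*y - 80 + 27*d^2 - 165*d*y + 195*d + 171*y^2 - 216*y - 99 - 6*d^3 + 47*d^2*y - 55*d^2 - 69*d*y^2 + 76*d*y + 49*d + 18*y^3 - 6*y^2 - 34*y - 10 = -6*d^3 - 28*d^2 + 214*d + 18*y^3 + y^2*(165 - 69*d) + y*(47*d^2 - 89*d - 168) - 180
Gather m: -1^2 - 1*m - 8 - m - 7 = -2*m - 16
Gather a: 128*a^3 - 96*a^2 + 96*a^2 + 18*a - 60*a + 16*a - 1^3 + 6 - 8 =128*a^3 - 26*a - 3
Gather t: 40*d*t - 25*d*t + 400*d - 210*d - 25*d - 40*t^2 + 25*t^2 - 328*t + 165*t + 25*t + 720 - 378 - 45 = 165*d - 15*t^2 + t*(15*d - 138) + 297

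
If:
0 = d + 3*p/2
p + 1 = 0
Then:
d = 3/2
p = -1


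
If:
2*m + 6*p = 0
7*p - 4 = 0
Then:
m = -12/7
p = 4/7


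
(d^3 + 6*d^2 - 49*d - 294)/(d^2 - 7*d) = d + 13 + 42/d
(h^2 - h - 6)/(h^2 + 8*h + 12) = (h - 3)/(h + 6)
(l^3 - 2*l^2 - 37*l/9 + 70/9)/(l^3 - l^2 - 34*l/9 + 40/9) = (3*l - 7)/(3*l - 4)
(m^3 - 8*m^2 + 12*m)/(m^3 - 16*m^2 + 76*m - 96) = m/(m - 8)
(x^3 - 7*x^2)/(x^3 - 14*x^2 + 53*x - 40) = x^2*(x - 7)/(x^3 - 14*x^2 + 53*x - 40)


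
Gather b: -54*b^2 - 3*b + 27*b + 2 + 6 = -54*b^2 + 24*b + 8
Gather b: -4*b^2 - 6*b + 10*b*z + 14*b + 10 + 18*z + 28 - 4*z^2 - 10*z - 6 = -4*b^2 + b*(10*z + 8) - 4*z^2 + 8*z + 32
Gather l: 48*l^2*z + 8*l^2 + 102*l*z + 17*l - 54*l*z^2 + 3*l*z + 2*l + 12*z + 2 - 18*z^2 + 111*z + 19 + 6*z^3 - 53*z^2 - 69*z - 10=l^2*(48*z + 8) + l*(-54*z^2 + 105*z + 19) + 6*z^3 - 71*z^2 + 54*z + 11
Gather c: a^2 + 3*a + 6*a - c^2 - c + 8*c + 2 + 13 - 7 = a^2 + 9*a - c^2 + 7*c + 8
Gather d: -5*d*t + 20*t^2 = -5*d*t + 20*t^2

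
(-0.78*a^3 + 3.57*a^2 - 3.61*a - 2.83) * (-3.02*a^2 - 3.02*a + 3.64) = 2.3556*a^5 - 8.4258*a^4 - 2.7184*a^3 + 32.4436*a^2 - 4.5938*a - 10.3012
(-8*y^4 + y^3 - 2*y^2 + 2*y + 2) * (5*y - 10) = -40*y^5 + 85*y^4 - 20*y^3 + 30*y^2 - 10*y - 20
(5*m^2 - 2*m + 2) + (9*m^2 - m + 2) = 14*m^2 - 3*m + 4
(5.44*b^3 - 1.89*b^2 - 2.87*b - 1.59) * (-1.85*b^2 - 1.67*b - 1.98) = -10.064*b^5 - 5.5883*b^4 - 2.3054*b^3 + 11.4766*b^2 + 8.3379*b + 3.1482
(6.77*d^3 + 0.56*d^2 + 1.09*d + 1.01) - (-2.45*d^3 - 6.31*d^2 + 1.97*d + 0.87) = 9.22*d^3 + 6.87*d^2 - 0.88*d + 0.14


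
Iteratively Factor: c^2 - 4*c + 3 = (c - 1)*(c - 3)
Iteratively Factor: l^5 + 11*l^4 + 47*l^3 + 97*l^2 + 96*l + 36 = (l + 3)*(l^4 + 8*l^3 + 23*l^2 + 28*l + 12) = (l + 2)*(l + 3)*(l^3 + 6*l^2 + 11*l + 6) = (l + 1)*(l + 2)*(l + 3)*(l^2 + 5*l + 6) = (l + 1)*(l + 2)*(l + 3)^2*(l + 2)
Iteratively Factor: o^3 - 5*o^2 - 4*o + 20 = (o - 2)*(o^2 - 3*o - 10) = (o - 5)*(o - 2)*(o + 2)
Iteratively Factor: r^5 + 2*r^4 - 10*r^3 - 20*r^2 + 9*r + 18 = (r - 1)*(r^4 + 3*r^3 - 7*r^2 - 27*r - 18) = (r - 3)*(r - 1)*(r^3 + 6*r^2 + 11*r + 6) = (r - 3)*(r - 1)*(r + 1)*(r^2 + 5*r + 6) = (r - 3)*(r - 1)*(r + 1)*(r + 3)*(r + 2)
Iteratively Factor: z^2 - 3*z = (z - 3)*(z)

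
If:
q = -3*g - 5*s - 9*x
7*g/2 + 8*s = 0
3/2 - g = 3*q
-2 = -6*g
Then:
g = 1/3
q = 7/18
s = -7/48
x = -95/1296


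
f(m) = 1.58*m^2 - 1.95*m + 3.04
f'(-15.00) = -49.35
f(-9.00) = 148.57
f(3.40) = 14.67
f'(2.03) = 4.46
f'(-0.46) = -3.40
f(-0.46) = 4.27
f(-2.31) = 15.98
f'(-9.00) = -30.39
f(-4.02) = 36.41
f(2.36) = 7.24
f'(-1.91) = -7.99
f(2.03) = 5.59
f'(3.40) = 8.79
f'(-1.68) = -7.26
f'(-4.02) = -14.65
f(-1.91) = 12.53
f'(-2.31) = -9.25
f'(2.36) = 5.51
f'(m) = 3.16*m - 1.95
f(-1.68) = 10.78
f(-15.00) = 387.79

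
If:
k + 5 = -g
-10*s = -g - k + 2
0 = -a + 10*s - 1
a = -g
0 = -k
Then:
No Solution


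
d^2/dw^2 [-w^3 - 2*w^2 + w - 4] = -6*w - 4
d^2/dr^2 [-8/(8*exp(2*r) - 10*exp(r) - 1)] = 16*(4*(8*exp(r) - 5)^2*exp(r) + (16*exp(r) - 5)*(-8*exp(2*r) + 10*exp(r) + 1))*exp(r)/(-8*exp(2*r) + 10*exp(r) + 1)^3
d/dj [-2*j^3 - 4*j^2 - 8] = 2*j*(-3*j - 4)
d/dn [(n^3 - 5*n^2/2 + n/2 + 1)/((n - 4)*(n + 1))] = (n^4 - 6*n^3 - 5*n^2 + 18*n + 1)/(n^4 - 6*n^3 + n^2 + 24*n + 16)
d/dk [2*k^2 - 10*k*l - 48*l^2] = 4*k - 10*l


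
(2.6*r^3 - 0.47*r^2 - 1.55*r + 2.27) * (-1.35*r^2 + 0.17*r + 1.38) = -3.51*r^5 + 1.0765*r^4 + 5.6006*r^3 - 3.9766*r^2 - 1.7531*r + 3.1326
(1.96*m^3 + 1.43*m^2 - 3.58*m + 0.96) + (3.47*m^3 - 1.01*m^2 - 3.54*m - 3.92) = 5.43*m^3 + 0.42*m^2 - 7.12*m - 2.96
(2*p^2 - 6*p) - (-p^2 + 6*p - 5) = 3*p^2 - 12*p + 5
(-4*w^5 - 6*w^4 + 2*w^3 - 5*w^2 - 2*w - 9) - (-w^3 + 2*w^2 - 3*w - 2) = -4*w^5 - 6*w^4 + 3*w^3 - 7*w^2 + w - 7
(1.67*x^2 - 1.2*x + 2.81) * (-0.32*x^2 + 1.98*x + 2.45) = -0.5344*x^4 + 3.6906*x^3 + 0.8163*x^2 + 2.6238*x + 6.8845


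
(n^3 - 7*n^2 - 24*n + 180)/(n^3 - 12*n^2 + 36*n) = (n + 5)/n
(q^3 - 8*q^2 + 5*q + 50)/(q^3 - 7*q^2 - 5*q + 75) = (q + 2)/(q + 3)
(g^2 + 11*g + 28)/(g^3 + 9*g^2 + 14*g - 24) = (g + 7)/(g^2 + 5*g - 6)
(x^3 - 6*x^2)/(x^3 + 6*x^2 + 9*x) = x*(x - 6)/(x^2 + 6*x + 9)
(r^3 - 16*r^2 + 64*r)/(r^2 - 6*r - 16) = r*(r - 8)/(r + 2)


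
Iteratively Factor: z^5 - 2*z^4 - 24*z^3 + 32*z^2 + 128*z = (z + 2)*(z^4 - 4*z^3 - 16*z^2 + 64*z) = (z - 4)*(z + 2)*(z^3 - 16*z) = (z - 4)^2*(z + 2)*(z^2 + 4*z) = (z - 4)^2*(z + 2)*(z + 4)*(z)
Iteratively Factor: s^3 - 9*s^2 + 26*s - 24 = (s - 2)*(s^2 - 7*s + 12) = (s - 4)*(s - 2)*(s - 3)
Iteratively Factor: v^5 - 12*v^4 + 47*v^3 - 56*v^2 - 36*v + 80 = (v - 2)*(v^4 - 10*v^3 + 27*v^2 - 2*v - 40) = (v - 4)*(v - 2)*(v^3 - 6*v^2 + 3*v + 10) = (v - 4)*(v - 2)*(v + 1)*(v^2 - 7*v + 10) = (v - 4)*(v - 2)^2*(v + 1)*(v - 5)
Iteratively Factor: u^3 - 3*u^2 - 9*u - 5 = (u + 1)*(u^2 - 4*u - 5) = (u - 5)*(u + 1)*(u + 1)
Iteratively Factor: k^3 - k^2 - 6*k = (k - 3)*(k^2 + 2*k) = k*(k - 3)*(k + 2)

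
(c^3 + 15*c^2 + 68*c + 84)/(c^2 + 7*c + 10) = (c^2 + 13*c + 42)/(c + 5)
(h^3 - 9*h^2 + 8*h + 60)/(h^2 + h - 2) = (h^2 - 11*h + 30)/(h - 1)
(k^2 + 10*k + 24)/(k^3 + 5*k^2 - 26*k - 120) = 1/(k - 5)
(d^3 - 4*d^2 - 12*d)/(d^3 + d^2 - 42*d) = (d + 2)/(d + 7)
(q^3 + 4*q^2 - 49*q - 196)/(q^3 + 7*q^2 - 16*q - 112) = (q - 7)/(q - 4)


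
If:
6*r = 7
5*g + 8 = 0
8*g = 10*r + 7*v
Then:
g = -8/5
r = 7/6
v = -367/105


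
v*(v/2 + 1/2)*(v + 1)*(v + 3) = v^4/2 + 5*v^3/2 + 7*v^2/2 + 3*v/2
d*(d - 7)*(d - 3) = d^3 - 10*d^2 + 21*d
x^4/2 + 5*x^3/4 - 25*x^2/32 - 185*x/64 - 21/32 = (x/2 + 1)*(x - 3/2)*(x + 1/4)*(x + 7/4)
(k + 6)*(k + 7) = k^2 + 13*k + 42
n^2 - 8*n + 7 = (n - 7)*(n - 1)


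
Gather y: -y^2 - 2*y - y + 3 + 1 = -y^2 - 3*y + 4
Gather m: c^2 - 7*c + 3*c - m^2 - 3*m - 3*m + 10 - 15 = c^2 - 4*c - m^2 - 6*m - 5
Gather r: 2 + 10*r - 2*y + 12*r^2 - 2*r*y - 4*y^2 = 12*r^2 + r*(10 - 2*y) - 4*y^2 - 2*y + 2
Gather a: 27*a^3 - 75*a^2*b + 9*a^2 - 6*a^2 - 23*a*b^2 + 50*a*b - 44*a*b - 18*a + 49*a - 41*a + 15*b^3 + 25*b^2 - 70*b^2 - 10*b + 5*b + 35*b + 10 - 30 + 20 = 27*a^3 + a^2*(3 - 75*b) + a*(-23*b^2 + 6*b - 10) + 15*b^3 - 45*b^2 + 30*b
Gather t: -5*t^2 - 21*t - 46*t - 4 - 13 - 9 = -5*t^2 - 67*t - 26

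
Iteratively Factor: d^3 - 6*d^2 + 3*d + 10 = (d - 2)*(d^2 - 4*d - 5) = (d - 2)*(d + 1)*(d - 5)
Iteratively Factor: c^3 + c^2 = (c + 1)*(c^2) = c*(c + 1)*(c)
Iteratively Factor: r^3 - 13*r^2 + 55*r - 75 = (r - 5)*(r^2 - 8*r + 15) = (r - 5)^2*(r - 3)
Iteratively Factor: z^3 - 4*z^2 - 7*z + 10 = (z - 5)*(z^2 + z - 2) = (z - 5)*(z + 2)*(z - 1)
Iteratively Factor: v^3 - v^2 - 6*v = (v - 3)*(v^2 + 2*v) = v*(v - 3)*(v + 2)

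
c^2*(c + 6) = c^3 + 6*c^2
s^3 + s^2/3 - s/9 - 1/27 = (s - 1/3)*(s + 1/3)^2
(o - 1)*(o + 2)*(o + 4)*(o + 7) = o^4 + 12*o^3 + 37*o^2 + 6*o - 56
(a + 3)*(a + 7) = a^2 + 10*a + 21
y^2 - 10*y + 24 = (y - 6)*(y - 4)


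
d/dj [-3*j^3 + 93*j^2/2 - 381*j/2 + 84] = -9*j^2 + 93*j - 381/2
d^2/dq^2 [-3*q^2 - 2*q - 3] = -6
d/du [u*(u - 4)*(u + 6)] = 3*u^2 + 4*u - 24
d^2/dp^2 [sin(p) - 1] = -sin(p)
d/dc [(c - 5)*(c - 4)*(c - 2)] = 3*c^2 - 22*c + 38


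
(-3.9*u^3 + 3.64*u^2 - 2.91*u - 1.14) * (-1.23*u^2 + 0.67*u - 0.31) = 4.797*u^5 - 7.0902*u^4 + 7.2271*u^3 - 1.6759*u^2 + 0.1383*u + 0.3534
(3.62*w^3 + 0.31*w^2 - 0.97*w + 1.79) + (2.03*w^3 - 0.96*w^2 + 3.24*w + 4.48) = 5.65*w^3 - 0.65*w^2 + 2.27*w + 6.27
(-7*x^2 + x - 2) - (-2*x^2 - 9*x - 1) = -5*x^2 + 10*x - 1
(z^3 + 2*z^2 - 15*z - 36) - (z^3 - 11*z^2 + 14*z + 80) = 13*z^2 - 29*z - 116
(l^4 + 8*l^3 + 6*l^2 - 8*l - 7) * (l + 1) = l^5 + 9*l^4 + 14*l^3 - 2*l^2 - 15*l - 7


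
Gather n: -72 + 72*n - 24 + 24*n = 96*n - 96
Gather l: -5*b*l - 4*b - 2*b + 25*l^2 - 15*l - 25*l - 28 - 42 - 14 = -6*b + 25*l^2 + l*(-5*b - 40) - 84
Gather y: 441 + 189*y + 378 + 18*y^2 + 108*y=18*y^2 + 297*y + 819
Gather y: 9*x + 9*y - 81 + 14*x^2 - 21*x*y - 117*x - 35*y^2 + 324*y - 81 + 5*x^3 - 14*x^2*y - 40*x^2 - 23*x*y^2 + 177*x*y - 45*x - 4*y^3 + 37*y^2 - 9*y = 5*x^3 - 26*x^2 - 153*x - 4*y^3 + y^2*(2 - 23*x) + y*(-14*x^2 + 156*x + 324) - 162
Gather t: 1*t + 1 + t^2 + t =t^2 + 2*t + 1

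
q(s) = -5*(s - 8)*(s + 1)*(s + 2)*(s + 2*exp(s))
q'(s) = -5*(s - 8)*(s + 1)*(s + 2)*(2*exp(s) + 1) - 5*(s - 8)*(s + 1)*(s + 2*exp(s)) - 5*(s - 8)*(s + 2)*(s + 2*exp(s)) - 5*(s + 1)*(s + 2)*(s + 2*exp(s)) = -10*s^3*exp(s) - 20*s^3 + 20*s^2*exp(s) + 75*s^2 + 320*s*exp(s) + 220*s + 380*exp(s) + 80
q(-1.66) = 13.87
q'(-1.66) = 3.38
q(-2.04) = -3.72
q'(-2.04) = 99.50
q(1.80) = 4584.54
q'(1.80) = 6425.02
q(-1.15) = 3.01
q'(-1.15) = -26.40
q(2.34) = 9477.22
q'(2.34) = 12274.28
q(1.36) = 2409.48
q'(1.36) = 3689.91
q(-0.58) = 13.81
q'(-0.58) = 95.24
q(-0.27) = 65.63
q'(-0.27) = 251.85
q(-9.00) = -42838.83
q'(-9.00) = 18755.79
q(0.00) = 160.00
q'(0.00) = 460.00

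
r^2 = r^2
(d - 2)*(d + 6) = d^2 + 4*d - 12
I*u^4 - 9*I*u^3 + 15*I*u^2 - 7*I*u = u*(u - 7)*(u - 1)*(I*u - I)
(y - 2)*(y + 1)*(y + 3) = y^3 + 2*y^2 - 5*y - 6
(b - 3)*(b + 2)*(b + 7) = b^3 + 6*b^2 - 13*b - 42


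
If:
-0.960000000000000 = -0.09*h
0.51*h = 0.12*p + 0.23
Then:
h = 10.67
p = 43.42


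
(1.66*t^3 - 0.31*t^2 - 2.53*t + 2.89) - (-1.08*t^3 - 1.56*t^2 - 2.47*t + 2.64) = 2.74*t^3 + 1.25*t^2 - 0.0599999999999996*t + 0.25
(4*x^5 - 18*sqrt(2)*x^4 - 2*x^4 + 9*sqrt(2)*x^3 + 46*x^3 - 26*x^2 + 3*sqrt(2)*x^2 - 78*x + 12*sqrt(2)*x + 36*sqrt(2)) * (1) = 4*x^5 - 18*sqrt(2)*x^4 - 2*x^4 + 9*sqrt(2)*x^3 + 46*x^3 - 26*x^2 + 3*sqrt(2)*x^2 - 78*x + 12*sqrt(2)*x + 36*sqrt(2)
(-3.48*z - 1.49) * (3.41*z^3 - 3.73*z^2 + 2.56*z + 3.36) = -11.8668*z^4 + 7.8995*z^3 - 3.3511*z^2 - 15.5072*z - 5.0064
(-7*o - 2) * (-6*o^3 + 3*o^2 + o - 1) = 42*o^4 - 9*o^3 - 13*o^2 + 5*o + 2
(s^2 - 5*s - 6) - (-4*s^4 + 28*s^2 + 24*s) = 4*s^4 - 27*s^2 - 29*s - 6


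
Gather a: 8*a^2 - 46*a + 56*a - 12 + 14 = 8*a^2 + 10*a + 2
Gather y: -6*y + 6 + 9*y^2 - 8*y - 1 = 9*y^2 - 14*y + 5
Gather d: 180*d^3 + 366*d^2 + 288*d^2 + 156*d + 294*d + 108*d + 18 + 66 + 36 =180*d^3 + 654*d^2 + 558*d + 120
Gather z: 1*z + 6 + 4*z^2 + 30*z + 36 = 4*z^2 + 31*z + 42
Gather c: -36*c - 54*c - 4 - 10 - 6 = -90*c - 20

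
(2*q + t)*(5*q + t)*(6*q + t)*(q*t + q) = 60*q^4*t + 60*q^4 + 52*q^3*t^2 + 52*q^3*t + 13*q^2*t^3 + 13*q^2*t^2 + q*t^4 + q*t^3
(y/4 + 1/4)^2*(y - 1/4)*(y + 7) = y^4/16 + 35*y^3/64 + 51*y^2/64 + 13*y/64 - 7/64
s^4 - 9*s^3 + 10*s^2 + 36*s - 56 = (s - 7)*(s - 2)^2*(s + 2)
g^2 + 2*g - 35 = (g - 5)*(g + 7)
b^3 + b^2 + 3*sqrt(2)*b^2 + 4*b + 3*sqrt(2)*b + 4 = (b + 1)*(b + sqrt(2))*(b + 2*sqrt(2))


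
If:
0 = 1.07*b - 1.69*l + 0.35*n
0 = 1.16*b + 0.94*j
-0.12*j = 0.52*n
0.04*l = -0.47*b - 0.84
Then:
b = -1.69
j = 2.08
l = -1.17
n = -0.48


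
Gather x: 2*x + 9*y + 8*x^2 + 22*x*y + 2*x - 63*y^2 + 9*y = 8*x^2 + x*(22*y + 4) - 63*y^2 + 18*y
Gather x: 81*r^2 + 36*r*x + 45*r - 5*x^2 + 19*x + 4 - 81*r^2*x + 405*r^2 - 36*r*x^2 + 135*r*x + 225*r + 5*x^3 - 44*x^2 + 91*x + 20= 486*r^2 + 270*r + 5*x^3 + x^2*(-36*r - 49) + x*(-81*r^2 + 171*r + 110) + 24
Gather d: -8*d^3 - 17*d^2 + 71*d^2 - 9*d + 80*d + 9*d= -8*d^3 + 54*d^2 + 80*d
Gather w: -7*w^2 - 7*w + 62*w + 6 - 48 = -7*w^2 + 55*w - 42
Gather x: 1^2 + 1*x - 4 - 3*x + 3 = -2*x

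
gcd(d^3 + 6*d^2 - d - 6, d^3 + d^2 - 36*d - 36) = d^2 + 7*d + 6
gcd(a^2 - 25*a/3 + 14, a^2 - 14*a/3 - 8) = a - 6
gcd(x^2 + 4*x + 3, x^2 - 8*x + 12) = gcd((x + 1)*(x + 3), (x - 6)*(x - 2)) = 1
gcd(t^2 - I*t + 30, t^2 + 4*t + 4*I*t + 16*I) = 1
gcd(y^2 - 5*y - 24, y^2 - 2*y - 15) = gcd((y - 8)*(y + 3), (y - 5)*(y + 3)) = y + 3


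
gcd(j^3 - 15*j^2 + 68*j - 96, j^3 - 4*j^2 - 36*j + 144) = j - 4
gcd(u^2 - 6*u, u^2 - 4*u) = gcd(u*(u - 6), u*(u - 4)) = u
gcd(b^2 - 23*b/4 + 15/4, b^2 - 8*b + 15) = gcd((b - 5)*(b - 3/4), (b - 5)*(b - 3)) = b - 5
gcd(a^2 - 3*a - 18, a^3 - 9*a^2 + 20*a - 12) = a - 6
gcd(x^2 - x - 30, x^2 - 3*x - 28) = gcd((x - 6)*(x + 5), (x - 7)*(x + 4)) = 1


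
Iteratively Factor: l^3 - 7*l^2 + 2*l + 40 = (l - 4)*(l^2 - 3*l - 10) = (l - 4)*(l + 2)*(l - 5)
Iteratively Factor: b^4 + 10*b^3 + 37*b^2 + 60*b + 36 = (b + 2)*(b^3 + 8*b^2 + 21*b + 18) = (b + 2)*(b + 3)*(b^2 + 5*b + 6) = (b + 2)*(b + 3)^2*(b + 2)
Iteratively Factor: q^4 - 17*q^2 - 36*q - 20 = (q + 2)*(q^3 - 2*q^2 - 13*q - 10) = (q - 5)*(q + 2)*(q^2 + 3*q + 2) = (q - 5)*(q + 1)*(q + 2)*(q + 2)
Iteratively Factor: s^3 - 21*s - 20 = (s - 5)*(s^2 + 5*s + 4) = (s - 5)*(s + 4)*(s + 1)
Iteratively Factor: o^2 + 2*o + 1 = (o + 1)*(o + 1)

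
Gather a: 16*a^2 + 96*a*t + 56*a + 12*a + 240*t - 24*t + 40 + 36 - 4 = 16*a^2 + a*(96*t + 68) + 216*t + 72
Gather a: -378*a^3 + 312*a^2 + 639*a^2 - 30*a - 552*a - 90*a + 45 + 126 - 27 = -378*a^3 + 951*a^2 - 672*a + 144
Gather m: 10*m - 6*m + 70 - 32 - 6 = 4*m + 32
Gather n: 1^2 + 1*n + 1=n + 2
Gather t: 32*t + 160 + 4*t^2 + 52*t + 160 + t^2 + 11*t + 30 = 5*t^2 + 95*t + 350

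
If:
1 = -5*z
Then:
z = -1/5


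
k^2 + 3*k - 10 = (k - 2)*(k + 5)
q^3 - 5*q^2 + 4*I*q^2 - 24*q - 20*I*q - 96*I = (q - 8)*(q + 3)*(q + 4*I)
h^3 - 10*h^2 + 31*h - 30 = (h - 5)*(h - 3)*(h - 2)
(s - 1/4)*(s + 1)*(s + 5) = s^3 + 23*s^2/4 + 7*s/2 - 5/4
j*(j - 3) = j^2 - 3*j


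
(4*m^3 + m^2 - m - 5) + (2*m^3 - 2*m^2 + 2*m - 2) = 6*m^3 - m^2 + m - 7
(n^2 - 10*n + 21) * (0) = 0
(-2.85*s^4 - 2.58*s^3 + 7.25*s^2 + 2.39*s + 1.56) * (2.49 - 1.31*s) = 3.7335*s^5 - 3.7167*s^4 - 15.9217*s^3 + 14.9216*s^2 + 3.9075*s + 3.8844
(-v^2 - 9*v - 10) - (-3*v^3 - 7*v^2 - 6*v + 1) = 3*v^3 + 6*v^2 - 3*v - 11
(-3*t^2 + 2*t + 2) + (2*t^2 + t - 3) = -t^2 + 3*t - 1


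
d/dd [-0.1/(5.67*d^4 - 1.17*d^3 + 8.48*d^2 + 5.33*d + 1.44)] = (2.268*d^3 - 0.351*d^2 + 1.696*d + 0.533)/(5.67*d^4 - 1.17*d^3 + 8.48*d^2 + 5.33*d + 1.44)^2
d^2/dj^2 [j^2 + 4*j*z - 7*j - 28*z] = 2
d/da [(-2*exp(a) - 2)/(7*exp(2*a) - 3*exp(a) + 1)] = 2*((exp(a) + 1)*(14*exp(a) - 3) - 7*exp(2*a) + 3*exp(a) - 1)*exp(a)/(7*exp(2*a) - 3*exp(a) + 1)^2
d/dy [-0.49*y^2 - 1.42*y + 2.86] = -0.98*y - 1.42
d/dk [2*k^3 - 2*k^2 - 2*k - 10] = 6*k^2 - 4*k - 2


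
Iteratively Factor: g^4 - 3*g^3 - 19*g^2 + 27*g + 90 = (g - 3)*(g^3 - 19*g - 30) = (g - 5)*(g - 3)*(g^2 + 5*g + 6) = (g - 5)*(g - 3)*(g + 3)*(g + 2)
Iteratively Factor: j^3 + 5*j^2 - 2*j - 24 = (j + 3)*(j^2 + 2*j - 8) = (j - 2)*(j + 3)*(j + 4)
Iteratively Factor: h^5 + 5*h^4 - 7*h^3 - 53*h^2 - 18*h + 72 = (h - 3)*(h^4 + 8*h^3 + 17*h^2 - 2*h - 24) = (h - 3)*(h + 4)*(h^3 + 4*h^2 + h - 6) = (h - 3)*(h + 3)*(h + 4)*(h^2 + h - 2) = (h - 3)*(h + 2)*(h + 3)*(h + 4)*(h - 1)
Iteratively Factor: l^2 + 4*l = (l + 4)*(l)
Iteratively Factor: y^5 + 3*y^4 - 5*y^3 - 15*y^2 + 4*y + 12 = (y - 2)*(y^4 + 5*y^3 + 5*y^2 - 5*y - 6) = (y - 2)*(y + 1)*(y^3 + 4*y^2 + y - 6) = (y - 2)*(y + 1)*(y + 2)*(y^2 + 2*y - 3) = (y - 2)*(y + 1)*(y + 2)*(y + 3)*(y - 1)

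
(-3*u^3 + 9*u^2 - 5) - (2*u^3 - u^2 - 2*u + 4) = -5*u^3 + 10*u^2 + 2*u - 9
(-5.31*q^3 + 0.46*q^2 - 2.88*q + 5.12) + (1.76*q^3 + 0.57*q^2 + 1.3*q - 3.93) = -3.55*q^3 + 1.03*q^2 - 1.58*q + 1.19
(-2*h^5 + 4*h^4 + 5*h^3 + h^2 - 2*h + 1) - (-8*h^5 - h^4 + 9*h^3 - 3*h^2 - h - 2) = 6*h^5 + 5*h^4 - 4*h^3 + 4*h^2 - h + 3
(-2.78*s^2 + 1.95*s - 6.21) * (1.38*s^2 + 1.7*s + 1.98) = -3.8364*s^4 - 2.035*s^3 - 10.7592*s^2 - 6.696*s - 12.2958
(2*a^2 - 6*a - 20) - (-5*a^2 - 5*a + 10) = 7*a^2 - a - 30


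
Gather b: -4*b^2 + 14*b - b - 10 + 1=-4*b^2 + 13*b - 9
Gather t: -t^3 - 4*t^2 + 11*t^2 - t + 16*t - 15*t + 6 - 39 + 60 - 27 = -t^3 + 7*t^2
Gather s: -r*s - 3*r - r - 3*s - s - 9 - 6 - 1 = -4*r + s*(-r - 4) - 16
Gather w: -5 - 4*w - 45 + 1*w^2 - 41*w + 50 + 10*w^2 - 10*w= 11*w^2 - 55*w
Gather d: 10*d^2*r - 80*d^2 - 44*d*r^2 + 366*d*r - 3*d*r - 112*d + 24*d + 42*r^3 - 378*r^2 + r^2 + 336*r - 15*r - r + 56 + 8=d^2*(10*r - 80) + d*(-44*r^2 + 363*r - 88) + 42*r^3 - 377*r^2 + 320*r + 64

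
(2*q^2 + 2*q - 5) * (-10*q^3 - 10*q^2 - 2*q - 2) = -20*q^5 - 40*q^4 + 26*q^3 + 42*q^2 + 6*q + 10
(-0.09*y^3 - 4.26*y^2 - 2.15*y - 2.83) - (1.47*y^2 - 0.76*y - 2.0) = -0.09*y^3 - 5.73*y^2 - 1.39*y - 0.83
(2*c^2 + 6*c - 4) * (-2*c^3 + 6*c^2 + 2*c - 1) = -4*c^5 + 48*c^3 - 14*c^2 - 14*c + 4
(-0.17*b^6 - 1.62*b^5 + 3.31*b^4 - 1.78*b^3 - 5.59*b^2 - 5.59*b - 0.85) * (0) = 0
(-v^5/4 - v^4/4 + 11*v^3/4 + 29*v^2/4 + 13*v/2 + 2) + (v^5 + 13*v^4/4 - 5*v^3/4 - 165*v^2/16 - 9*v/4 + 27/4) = 3*v^5/4 + 3*v^4 + 3*v^3/2 - 49*v^2/16 + 17*v/4 + 35/4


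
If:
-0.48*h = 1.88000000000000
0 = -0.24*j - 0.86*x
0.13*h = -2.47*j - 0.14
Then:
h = -3.92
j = 0.15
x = -0.04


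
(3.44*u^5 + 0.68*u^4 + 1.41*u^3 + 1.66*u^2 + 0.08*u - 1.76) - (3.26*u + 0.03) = 3.44*u^5 + 0.68*u^4 + 1.41*u^3 + 1.66*u^2 - 3.18*u - 1.79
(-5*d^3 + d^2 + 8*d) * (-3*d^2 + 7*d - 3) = 15*d^5 - 38*d^4 - 2*d^3 + 53*d^2 - 24*d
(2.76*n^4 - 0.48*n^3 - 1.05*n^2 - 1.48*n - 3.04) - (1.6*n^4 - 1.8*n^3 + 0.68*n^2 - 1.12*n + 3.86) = 1.16*n^4 + 1.32*n^3 - 1.73*n^2 - 0.36*n - 6.9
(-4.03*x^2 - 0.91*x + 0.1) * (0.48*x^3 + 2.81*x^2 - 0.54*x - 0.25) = -1.9344*x^5 - 11.7611*x^4 - 0.3329*x^3 + 1.7799*x^2 + 0.1735*x - 0.025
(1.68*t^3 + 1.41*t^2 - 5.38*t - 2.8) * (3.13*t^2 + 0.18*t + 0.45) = 5.2584*t^5 + 4.7157*t^4 - 15.8296*t^3 - 9.0979*t^2 - 2.925*t - 1.26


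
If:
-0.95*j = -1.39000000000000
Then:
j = 1.46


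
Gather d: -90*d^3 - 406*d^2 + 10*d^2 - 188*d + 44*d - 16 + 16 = -90*d^3 - 396*d^2 - 144*d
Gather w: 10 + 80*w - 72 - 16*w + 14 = 64*w - 48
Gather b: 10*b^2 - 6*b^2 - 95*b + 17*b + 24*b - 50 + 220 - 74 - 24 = 4*b^2 - 54*b + 72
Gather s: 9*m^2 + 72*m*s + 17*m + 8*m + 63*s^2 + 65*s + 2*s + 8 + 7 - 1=9*m^2 + 25*m + 63*s^2 + s*(72*m + 67) + 14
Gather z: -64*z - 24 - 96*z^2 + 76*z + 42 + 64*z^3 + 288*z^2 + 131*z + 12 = 64*z^3 + 192*z^2 + 143*z + 30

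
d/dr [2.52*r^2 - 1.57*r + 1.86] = 5.04*r - 1.57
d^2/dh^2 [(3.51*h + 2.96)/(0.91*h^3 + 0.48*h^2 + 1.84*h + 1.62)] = (17.439786*h^5 + 38.61312*h^4 + 10.549968*h^3 - 28.264056*h^2 - 26.872416*h - 5.485856)/(0.753571*h^9 + 1.192464*h^8 + 5.200104*h^7 + 8.95743*h^6 + 14.760192*h^5 + 22.270176*h^4 + 21.97882*h^3 + 20.233152*h^2 + 14.486688*h + 4.251528)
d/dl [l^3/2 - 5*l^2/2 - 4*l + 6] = 3*l^2/2 - 5*l - 4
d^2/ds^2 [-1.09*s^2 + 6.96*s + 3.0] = -2.18000000000000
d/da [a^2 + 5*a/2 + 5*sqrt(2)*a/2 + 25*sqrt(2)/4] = 2*a + 5/2 + 5*sqrt(2)/2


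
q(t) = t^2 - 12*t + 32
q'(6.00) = 0.00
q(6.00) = -4.00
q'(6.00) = 0.00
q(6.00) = -4.00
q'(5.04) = -1.92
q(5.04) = -3.08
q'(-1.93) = -15.86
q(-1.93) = 58.88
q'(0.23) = -11.54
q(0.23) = 29.29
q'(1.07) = -9.86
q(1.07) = 20.30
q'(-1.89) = -15.78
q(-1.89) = 58.25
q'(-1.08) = -14.16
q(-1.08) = 46.13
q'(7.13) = 2.26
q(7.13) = -2.72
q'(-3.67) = -19.34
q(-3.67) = 89.51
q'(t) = 2*t - 12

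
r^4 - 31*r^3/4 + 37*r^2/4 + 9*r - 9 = (r - 6)*(r - 2)*(r - 3/4)*(r + 1)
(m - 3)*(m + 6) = m^2 + 3*m - 18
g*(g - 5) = g^2 - 5*g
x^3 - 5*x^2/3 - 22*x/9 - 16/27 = (x - 8/3)*(x + 1/3)*(x + 2/3)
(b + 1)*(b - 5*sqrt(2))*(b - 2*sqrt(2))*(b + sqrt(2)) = b^4 - 6*sqrt(2)*b^3 + b^3 - 6*sqrt(2)*b^2 + 6*b^2 + 6*b + 20*sqrt(2)*b + 20*sqrt(2)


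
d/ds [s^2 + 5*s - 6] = 2*s + 5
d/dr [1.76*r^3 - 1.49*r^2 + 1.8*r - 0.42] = 5.28*r^2 - 2.98*r + 1.8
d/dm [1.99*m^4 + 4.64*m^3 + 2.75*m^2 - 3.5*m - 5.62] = 7.96*m^3 + 13.92*m^2 + 5.5*m - 3.5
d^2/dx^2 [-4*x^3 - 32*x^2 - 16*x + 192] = -24*x - 64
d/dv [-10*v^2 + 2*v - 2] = 2 - 20*v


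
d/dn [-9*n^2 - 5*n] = -18*n - 5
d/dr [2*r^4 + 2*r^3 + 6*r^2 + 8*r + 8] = 8*r^3 + 6*r^2 + 12*r + 8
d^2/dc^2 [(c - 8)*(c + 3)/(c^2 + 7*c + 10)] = 12*(-2*c^3 - 17*c^2 - 59*c - 81)/(c^6 + 21*c^5 + 177*c^4 + 763*c^3 + 1770*c^2 + 2100*c + 1000)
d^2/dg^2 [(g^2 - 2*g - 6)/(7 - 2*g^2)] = 2*(8*g^3 + 30*g^2 + 84*g + 35)/(8*g^6 - 84*g^4 + 294*g^2 - 343)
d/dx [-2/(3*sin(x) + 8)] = 6*cos(x)/(3*sin(x) + 8)^2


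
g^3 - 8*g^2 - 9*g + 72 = (g - 8)*(g - 3)*(g + 3)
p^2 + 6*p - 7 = (p - 1)*(p + 7)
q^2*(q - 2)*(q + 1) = q^4 - q^3 - 2*q^2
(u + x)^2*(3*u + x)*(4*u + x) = 12*u^4 + 31*u^3*x + 27*u^2*x^2 + 9*u*x^3 + x^4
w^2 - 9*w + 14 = (w - 7)*(w - 2)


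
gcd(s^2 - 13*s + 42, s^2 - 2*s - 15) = 1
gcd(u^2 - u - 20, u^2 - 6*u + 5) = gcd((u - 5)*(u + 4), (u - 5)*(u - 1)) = u - 5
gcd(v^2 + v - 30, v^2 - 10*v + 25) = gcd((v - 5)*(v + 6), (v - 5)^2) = v - 5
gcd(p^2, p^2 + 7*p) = p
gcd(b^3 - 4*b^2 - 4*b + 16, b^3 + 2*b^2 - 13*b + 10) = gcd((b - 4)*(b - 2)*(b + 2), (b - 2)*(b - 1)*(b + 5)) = b - 2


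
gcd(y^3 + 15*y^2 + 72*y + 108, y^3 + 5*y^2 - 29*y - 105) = y + 3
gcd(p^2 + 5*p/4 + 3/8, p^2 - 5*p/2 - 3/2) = p + 1/2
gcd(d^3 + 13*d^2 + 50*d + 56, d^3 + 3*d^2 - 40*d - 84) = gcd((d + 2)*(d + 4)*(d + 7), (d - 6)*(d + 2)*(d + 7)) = d^2 + 9*d + 14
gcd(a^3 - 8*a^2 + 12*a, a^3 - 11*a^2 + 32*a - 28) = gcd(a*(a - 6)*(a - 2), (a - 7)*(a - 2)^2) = a - 2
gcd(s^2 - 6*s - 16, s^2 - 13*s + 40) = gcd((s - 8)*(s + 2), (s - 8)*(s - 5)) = s - 8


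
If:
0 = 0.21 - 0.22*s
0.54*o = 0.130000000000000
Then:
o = 0.24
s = 0.95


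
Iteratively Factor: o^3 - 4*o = (o)*(o^2 - 4) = o*(o + 2)*(o - 2)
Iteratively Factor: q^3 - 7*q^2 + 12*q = (q)*(q^2 - 7*q + 12) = q*(q - 4)*(q - 3)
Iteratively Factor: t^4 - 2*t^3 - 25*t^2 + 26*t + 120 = (t - 3)*(t^3 + t^2 - 22*t - 40) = (t - 3)*(t + 2)*(t^2 - t - 20) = (t - 5)*(t - 3)*(t + 2)*(t + 4)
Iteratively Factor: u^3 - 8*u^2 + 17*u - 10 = (u - 5)*(u^2 - 3*u + 2) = (u - 5)*(u - 2)*(u - 1)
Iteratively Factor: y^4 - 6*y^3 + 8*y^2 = (y - 4)*(y^3 - 2*y^2) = y*(y - 4)*(y^2 - 2*y) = y*(y - 4)*(y - 2)*(y)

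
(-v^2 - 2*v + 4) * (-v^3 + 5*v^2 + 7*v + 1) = v^5 - 3*v^4 - 21*v^3 + 5*v^2 + 26*v + 4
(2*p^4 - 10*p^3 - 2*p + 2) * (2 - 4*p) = -8*p^5 + 44*p^4 - 20*p^3 + 8*p^2 - 12*p + 4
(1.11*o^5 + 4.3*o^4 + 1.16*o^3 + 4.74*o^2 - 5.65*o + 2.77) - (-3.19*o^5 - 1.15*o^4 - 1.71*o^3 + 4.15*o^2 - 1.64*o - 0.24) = 4.3*o^5 + 5.45*o^4 + 2.87*o^3 + 0.59*o^2 - 4.01*o + 3.01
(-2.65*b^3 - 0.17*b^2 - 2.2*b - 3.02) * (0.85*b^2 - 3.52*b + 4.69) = -2.2525*b^5 + 9.1835*b^4 - 13.7001*b^3 + 4.3797*b^2 + 0.312399999999998*b - 14.1638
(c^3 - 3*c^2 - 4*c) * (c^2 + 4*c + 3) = c^5 + c^4 - 13*c^3 - 25*c^2 - 12*c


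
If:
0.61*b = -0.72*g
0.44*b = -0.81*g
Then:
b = 0.00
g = 0.00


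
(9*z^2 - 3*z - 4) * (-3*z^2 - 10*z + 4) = -27*z^4 - 81*z^3 + 78*z^2 + 28*z - 16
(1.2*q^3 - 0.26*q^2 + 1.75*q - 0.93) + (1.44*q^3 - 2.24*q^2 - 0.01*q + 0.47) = 2.64*q^3 - 2.5*q^2 + 1.74*q - 0.46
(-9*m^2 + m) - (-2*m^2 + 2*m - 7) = -7*m^2 - m + 7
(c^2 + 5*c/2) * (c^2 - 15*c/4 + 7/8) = c^4 - 5*c^3/4 - 17*c^2/2 + 35*c/16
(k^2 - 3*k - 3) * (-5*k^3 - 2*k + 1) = -5*k^5 + 15*k^4 + 13*k^3 + 7*k^2 + 3*k - 3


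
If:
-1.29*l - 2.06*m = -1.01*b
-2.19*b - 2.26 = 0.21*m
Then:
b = -0.0958904109589041*m - 1.03196347031963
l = -1.67197621323139*m - 0.807971399242505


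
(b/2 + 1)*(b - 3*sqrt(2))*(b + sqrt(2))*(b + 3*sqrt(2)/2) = b^4/2 - sqrt(2)*b^3/4 + b^3 - 6*b^2 - sqrt(2)*b^2/2 - 12*b - 9*sqrt(2)*b/2 - 9*sqrt(2)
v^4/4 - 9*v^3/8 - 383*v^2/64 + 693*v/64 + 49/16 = (v/4 + 1)*(v - 7)*(v - 7/4)*(v + 1/4)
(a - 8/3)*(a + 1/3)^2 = a^3 - 2*a^2 - 5*a/3 - 8/27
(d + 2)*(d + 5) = d^2 + 7*d + 10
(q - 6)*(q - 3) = q^2 - 9*q + 18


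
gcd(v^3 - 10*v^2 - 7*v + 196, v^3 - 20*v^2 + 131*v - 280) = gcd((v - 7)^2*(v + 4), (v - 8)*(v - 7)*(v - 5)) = v - 7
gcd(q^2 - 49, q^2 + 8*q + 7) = q + 7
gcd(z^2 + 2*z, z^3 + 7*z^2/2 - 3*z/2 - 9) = z + 2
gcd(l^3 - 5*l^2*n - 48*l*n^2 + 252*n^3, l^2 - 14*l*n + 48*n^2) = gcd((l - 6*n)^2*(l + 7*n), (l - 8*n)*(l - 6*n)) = l - 6*n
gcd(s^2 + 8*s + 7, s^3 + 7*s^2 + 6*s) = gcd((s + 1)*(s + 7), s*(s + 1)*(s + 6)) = s + 1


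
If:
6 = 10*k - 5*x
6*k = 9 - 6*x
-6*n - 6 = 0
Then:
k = 9/10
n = -1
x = 3/5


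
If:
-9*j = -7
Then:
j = 7/9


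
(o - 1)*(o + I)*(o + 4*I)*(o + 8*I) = o^4 - o^3 + 13*I*o^3 - 44*o^2 - 13*I*o^2 + 44*o - 32*I*o + 32*I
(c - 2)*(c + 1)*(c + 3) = c^3 + 2*c^2 - 5*c - 6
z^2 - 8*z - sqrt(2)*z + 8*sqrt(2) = (z - 8)*(z - sqrt(2))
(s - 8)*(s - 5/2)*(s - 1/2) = s^3 - 11*s^2 + 101*s/4 - 10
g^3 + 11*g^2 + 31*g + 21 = (g + 1)*(g + 3)*(g + 7)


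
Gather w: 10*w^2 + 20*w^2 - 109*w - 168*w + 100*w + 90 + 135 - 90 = 30*w^2 - 177*w + 135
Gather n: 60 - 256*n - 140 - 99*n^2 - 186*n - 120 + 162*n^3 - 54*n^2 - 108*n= 162*n^3 - 153*n^2 - 550*n - 200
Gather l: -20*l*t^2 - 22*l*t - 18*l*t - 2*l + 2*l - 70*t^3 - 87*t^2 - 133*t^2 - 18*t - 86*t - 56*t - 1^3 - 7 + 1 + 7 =l*(-20*t^2 - 40*t) - 70*t^3 - 220*t^2 - 160*t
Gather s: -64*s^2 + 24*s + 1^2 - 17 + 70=-64*s^2 + 24*s + 54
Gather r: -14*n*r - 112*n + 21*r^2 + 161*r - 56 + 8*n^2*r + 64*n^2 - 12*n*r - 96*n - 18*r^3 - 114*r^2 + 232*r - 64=64*n^2 - 208*n - 18*r^3 - 93*r^2 + r*(8*n^2 - 26*n + 393) - 120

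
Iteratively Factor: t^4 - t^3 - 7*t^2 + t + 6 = (t - 1)*(t^3 - 7*t - 6) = (t - 1)*(t + 1)*(t^2 - t - 6) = (t - 1)*(t + 1)*(t + 2)*(t - 3)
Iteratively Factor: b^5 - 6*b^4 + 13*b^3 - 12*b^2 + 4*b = (b - 1)*(b^4 - 5*b^3 + 8*b^2 - 4*b) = b*(b - 1)*(b^3 - 5*b^2 + 8*b - 4) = b*(b - 1)^2*(b^2 - 4*b + 4) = b*(b - 2)*(b - 1)^2*(b - 2)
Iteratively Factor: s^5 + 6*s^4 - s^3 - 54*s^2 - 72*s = (s)*(s^4 + 6*s^3 - s^2 - 54*s - 72) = s*(s + 4)*(s^3 + 2*s^2 - 9*s - 18) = s*(s - 3)*(s + 4)*(s^2 + 5*s + 6) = s*(s - 3)*(s + 3)*(s + 4)*(s + 2)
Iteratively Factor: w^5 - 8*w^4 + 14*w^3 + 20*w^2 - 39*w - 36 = (w - 3)*(w^4 - 5*w^3 - w^2 + 17*w + 12) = (w - 3)*(w + 1)*(w^3 - 6*w^2 + 5*w + 12) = (w - 4)*(w - 3)*(w + 1)*(w^2 - 2*w - 3) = (w - 4)*(w - 3)^2*(w + 1)*(w + 1)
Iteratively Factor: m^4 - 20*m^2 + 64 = (m - 4)*(m^3 + 4*m^2 - 4*m - 16) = (m - 4)*(m + 4)*(m^2 - 4) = (m - 4)*(m - 2)*(m + 4)*(m + 2)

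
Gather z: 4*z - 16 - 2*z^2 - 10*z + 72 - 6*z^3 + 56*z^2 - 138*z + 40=-6*z^3 + 54*z^2 - 144*z + 96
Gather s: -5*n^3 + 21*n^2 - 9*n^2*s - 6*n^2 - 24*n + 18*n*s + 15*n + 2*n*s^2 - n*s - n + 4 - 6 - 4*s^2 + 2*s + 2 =-5*n^3 + 15*n^2 - 10*n + s^2*(2*n - 4) + s*(-9*n^2 + 17*n + 2)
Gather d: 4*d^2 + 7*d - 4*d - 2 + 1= 4*d^2 + 3*d - 1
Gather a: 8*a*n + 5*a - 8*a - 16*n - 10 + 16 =a*(8*n - 3) - 16*n + 6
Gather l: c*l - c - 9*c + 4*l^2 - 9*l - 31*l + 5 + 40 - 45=-10*c + 4*l^2 + l*(c - 40)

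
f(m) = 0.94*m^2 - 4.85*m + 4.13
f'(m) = 1.88*m - 4.85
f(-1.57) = 14.06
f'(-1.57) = -7.80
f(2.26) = -2.03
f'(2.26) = -0.60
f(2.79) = -2.08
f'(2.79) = 0.40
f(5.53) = 6.06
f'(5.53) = 5.55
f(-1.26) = 11.73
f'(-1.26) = -7.22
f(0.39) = 2.38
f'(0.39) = -4.12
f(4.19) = 0.31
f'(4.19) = 3.03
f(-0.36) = 6.00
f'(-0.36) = -5.53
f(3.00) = -1.96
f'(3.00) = 0.79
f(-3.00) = 27.14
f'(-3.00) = -10.49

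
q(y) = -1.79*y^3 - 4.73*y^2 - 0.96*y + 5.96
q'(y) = -5.37*y^2 - 9.46*y - 0.96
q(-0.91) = 4.27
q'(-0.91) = 3.20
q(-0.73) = 4.84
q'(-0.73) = 3.08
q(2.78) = -71.72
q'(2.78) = -68.76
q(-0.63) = 5.14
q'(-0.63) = 2.87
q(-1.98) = 3.21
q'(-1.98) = -3.28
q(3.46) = -128.13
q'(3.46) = -97.98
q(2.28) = -42.03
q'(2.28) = -50.44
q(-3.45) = 26.48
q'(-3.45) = -32.24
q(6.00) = -556.72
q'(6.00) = -251.04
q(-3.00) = 14.60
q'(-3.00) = -20.91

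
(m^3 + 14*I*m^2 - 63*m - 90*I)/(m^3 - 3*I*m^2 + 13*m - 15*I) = (m^2 + 11*I*m - 30)/(m^2 - 6*I*m - 5)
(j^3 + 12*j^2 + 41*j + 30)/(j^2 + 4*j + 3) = (j^2 + 11*j + 30)/(j + 3)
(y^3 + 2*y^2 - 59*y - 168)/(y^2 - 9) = (y^2 - y - 56)/(y - 3)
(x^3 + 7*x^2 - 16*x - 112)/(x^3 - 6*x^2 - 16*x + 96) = (x + 7)/(x - 6)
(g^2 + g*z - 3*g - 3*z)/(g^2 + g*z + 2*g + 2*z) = (g - 3)/(g + 2)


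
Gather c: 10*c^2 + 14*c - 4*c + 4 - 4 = 10*c^2 + 10*c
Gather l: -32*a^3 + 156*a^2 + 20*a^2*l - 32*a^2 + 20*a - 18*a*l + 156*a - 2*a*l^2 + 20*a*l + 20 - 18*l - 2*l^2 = -32*a^3 + 124*a^2 + 176*a + l^2*(-2*a - 2) + l*(20*a^2 + 2*a - 18) + 20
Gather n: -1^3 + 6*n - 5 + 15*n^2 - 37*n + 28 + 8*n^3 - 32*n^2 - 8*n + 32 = 8*n^3 - 17*n^2 - 39*n + 54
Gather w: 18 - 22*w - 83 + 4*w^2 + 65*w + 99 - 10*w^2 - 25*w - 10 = -6*w^2 + 18*w + 24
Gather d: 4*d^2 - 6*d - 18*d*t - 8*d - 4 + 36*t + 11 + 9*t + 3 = 4*d^2 + d*(-18*t - 14) + 45*t + 10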